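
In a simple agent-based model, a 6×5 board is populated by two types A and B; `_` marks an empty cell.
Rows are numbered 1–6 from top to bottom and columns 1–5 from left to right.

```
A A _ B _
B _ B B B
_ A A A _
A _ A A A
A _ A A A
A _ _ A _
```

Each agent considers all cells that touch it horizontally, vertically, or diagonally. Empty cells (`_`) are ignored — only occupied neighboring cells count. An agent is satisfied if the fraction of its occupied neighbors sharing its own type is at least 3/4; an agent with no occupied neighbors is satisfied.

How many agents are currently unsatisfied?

9

Row 1: (1,1)A 1/2 ✗ · (1,2)A 1/3 ✗ · (1,4)B 3/3 ✓
Row 2: (2,1)B 0/3 ✗ · (2,3)B 2/6 ✗ · (2,4)B 3/5 ✗ · (2,5)B 2/3 ✗
Row 3: (3,2)A 3/5 ✗ · (3,3)A 4/6 ✗ · (3,4)A 4/7 ✗
Row 4: (4,1)A 2/2 ✓ · (4,3)A 6/6 ✓ · (4,4)A 7/7 ✓ · (4,5)A 4/4 ✓
Row 5: (5,1)A 2/2 ✓ · (5,3)A 4/4 ✓ · (5,4)A 6/6 ✓ · (5,5)A 4/4 ✓
Row 6: (6,1)A 1/1 ✓ · (6,4)A 3/3 ✓
Unsatisfied: (1,1), (1,2), (2,1), (2,3), (2,4), (2,5), (3,2), (3,3), (3,4) — 9 in total.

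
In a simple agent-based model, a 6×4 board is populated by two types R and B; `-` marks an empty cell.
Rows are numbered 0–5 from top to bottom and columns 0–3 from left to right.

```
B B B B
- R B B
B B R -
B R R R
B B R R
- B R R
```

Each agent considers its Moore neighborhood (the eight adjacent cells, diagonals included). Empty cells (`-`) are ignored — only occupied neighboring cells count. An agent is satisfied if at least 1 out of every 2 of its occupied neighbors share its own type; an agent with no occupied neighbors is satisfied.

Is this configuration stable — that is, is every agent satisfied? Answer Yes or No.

Row 0: (0,0)B 1/2 ✓ · (0,1)B 3/4 ✓ · (0,2)B 4/5 ✓ · (0,3)B 3/3 ✓
Row 1: (1,1)R 1/7 ✗ · (1,2)B 5/7 ✓ · (1,3)B 3/4 ✓
Row 2: (2,0)B 2/4 ✓ · (2,1)B 3/7 ✗ · (2,2)R 4/7 ✓
Row 3: (3,0)B 4/5 ✓ · (3,1)R 3/8 ✗ · (3,2)R 5/7 ✓ · (3,3)R 4/4 ✓
Row 4: (4,0)B 3/4 ✓ · (4,1)B 3/7 ✗ · (4,2)R 6/8 ✓ · (4,3)R 5/5 ✓
Row 5: (5,1)B 2/4 ✓ · (5,2)R 3/5 ✓ · (5,3)R 3/3 ✓
For instance (1,1) has only 1/7 same-type neighbors, below 1/2.

No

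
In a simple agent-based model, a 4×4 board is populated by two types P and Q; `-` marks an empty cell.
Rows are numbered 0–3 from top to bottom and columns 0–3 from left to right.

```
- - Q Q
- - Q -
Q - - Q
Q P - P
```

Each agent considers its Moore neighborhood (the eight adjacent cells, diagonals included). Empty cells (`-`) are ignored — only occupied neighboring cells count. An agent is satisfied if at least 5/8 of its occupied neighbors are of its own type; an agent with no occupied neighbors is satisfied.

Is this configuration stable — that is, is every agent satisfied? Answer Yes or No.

No

Row 0: (0,2)Q 2/2 satisfied · (0,3)Q 2/2 satisfied
Row 1: (1,2)Q 3/3 satisfied
Row 2: (2,0)Q 1/2 not · (2,3)Q 1/2 not
Row 3: (3,0)Q 1/2 not · (3,1)P 0/2 not · (3,3)P 0/1 not
For instance (2,0) has only 1/2 same-type neighbors, below 5/8.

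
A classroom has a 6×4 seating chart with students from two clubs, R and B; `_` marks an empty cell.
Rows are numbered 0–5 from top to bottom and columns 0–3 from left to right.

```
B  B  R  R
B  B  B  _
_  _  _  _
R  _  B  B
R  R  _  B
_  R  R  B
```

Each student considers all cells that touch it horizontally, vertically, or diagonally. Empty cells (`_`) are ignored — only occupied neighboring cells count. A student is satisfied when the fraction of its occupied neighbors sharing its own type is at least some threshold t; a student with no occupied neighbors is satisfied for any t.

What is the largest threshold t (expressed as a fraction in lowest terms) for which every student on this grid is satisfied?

Row 0: (0,0)B 3/3 · (0,1)B 4/5 · (0,2)R 1/4 · (0,3)R 1/2
Row 1: (1,0)B 3/3 · (1,1)B 4/5 · (1,2)B 2/4
Row 3: (3,0)R 2/2 · (3,2)B 2/3 · (3,3)B 2/2
Row 4: (4,0)R 3/3 · (4,1)R 4/5 · (4,3)B 3/4
Row 5: (5,1)R 3/3 · (5,2)R 2/4 · (5,3)B 1/2
The smallest same-type fraction is 1/4 at (0,2), which reduces to 1/4. Any threshold above that leaves this student unsatisfied.

1/4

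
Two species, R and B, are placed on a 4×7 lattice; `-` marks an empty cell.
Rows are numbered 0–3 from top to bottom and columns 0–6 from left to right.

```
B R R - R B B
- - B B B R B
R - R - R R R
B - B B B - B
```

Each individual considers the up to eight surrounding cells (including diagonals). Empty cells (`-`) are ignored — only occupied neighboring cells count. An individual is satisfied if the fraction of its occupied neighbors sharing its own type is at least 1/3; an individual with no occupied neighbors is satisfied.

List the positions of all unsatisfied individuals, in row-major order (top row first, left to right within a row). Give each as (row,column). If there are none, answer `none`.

(0,0), (0,4), (1,2), (2,0), (2,2), (3,0), (3,6)

(0,0)B 0/1 ✗
(0,1)R 1/3 ✓
(0,2)R 1/3 ✓
(0,4)R 1/4 ✗
(0,5)B 3/5 ✓
(0,6)B 2/3 ✓
(1,2)B 1/4 ✗
(1,3)B 2/6 ✓
(1,4)B 2/6 ✓
(1,5)R 4/8 ✓
(1,6)B 2/5 ✓
(2,0)R 0/1 ✗
(2,2)R 0/4 ✗
(2,4)R 2/6 ✓
(2,5)R 3/7 ✓
(2,6)R 2/4 ✓
(3,0)B 0/1 ✗
(3,2)B 1/2 ✓
(3,3)B 2/4 ✓
(3,4)B 1/3 ✓
(3,6)B 0/2 ✗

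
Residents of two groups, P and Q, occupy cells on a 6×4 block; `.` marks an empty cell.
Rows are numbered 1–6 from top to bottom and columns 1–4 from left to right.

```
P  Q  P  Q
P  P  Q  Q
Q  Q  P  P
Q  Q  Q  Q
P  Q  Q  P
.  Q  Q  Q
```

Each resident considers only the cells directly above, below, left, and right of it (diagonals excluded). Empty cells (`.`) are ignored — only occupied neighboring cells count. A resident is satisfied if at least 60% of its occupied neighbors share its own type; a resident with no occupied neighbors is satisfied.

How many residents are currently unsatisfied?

13

(1,1)P 1/2 unhappy
(1,2)Q 0/3 unhappy
(1,3)P 0/3 unhappy
(1,4)Q 1/2 unhappy
(2,1)P 2/3 ok
(2,2)P 1/4 unhappy
(2,3)Q 1/4 unhappy
(2,4)Q 2/3 ok
(3,1)Q 2/3 ok
(3,2)Q 2/4 unhappy
(3,3)P 1/4 unhappy
(3,4)P 1/3 unhappy
(4,1)Q 2/3 ok
(4,2)Q 4/4 ok
(4,3)Q 3/4 ok
(4,4)Q 1/3 unhappy
(5,1)P 0/2 unhappy
(5,2)Q 3/4 ok
(5,3)Q 3/4 ok
(5,4)P 0/3 unhappy
(6,2)Q 2/2 ok
(6,3)Q 3/3 ok
(6,4)Q 1/2 unhappy
Unsatisfied: (1,1), (1,2), (1,3), (1,4), (2,2), (2,3), (3,2), (3,3), (3,4), (4,4), (5,1), (5,4), (6,4) — 13 in total.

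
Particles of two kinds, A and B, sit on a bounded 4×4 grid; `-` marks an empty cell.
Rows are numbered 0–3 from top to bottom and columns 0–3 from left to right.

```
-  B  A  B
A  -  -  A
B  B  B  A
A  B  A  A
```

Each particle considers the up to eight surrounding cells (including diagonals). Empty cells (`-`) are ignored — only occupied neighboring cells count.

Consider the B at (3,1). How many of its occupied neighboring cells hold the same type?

Occupied neighbors of (3,1): (2,0)=B, (2,1)=B, (2,2)=B, (3,0)=A, (3,2)=A.
Same type (B): 3 of 5.

3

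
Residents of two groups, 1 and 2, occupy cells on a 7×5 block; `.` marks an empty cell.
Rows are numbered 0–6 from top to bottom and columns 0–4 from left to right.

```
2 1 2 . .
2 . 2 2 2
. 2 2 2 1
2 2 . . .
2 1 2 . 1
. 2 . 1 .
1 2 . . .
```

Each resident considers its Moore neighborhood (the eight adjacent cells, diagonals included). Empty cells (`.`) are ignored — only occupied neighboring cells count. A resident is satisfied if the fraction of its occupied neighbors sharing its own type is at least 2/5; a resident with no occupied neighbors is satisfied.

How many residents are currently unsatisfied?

Row 0: (0,0)2 1/2 satisfied · (0,1)1 0/4 not · (0,2)2 2/3 satisfied
Row 1: (1,0)2 2/3 satisfied · (1,2)2 5/6 satisfied · (1,3)2 5/6 satisfied · (1,4)2 2/3 satisfied
Row 2: (2,1)2 5/5 satisfied · (2,2)2 5/5 satisfied · (2,3)2 4/5 satisfied · (2,4)1 0/3 not
Row 3: (3,0)2 3/4 satisfied · (3,1)2 5/6 satisfied
Row 4: (4,0)2 3/4 satisfied · (4,1)1 0/5 not · (4,2)2 2/4 satisfied · (4,4)1 1/1 satisfied
Row 5: (5,1)2 3/5 satisfied · (5,3)1 1/2 satisfied
Row 6: (6,0)1 0/2 not · (6,1)2 1/2 satisfied
Unsatisfied: (0,1), (2,4), (4,1), (6,0) — 4 in total.

4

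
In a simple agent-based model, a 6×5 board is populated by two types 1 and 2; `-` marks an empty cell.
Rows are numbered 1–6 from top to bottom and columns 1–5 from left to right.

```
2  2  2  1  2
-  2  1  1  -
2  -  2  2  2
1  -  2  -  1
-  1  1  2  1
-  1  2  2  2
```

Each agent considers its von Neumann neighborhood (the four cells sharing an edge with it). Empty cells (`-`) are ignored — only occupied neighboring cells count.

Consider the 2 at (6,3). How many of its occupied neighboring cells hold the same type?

1

Occupied neighbors of (6,3): (5,3)=1, (6,2)=1, (6,4)=2.
Same type (2): 1 of 3.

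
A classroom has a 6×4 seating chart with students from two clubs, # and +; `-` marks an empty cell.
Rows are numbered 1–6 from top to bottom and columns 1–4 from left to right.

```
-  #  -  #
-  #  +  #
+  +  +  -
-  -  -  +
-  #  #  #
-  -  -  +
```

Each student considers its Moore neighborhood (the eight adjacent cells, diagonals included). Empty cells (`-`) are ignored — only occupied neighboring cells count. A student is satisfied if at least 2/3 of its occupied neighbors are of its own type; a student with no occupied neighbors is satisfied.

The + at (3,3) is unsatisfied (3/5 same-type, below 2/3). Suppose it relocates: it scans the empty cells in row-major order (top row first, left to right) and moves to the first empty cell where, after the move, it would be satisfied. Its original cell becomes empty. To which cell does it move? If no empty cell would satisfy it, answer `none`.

(3,4)

Vacating (3,3). Empty cells in order:
  (1,1): 0/2 same-type → still unsatisfied.
  (1,3): 1/5 same-type → still unsatisfied.
  (2,1): 2/4 same-type → still unsatisfied.
  (3,4): 2/3 same-type → satisfied — stop here.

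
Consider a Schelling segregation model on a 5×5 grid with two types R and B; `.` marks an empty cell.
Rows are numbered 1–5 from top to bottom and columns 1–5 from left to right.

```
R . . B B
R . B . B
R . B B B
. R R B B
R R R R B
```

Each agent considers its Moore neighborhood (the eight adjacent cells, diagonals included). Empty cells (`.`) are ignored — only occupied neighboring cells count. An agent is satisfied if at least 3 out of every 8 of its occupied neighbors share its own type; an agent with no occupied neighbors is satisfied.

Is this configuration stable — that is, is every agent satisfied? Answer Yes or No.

Row 1: (1,1)R 1/1 ✓ · (1,4)B 3/3 ✓ · (1,5)B 2/2 ✓
Row 2: (2,1)R 2/2 ✓ · (2,3)B 3/3 ✓ · (2,5)B 4/4 ✓
Row 3: (3,1)R 2/2 ✓ · (3,3)B 3/5 ✓ · (3,4)B 6/7 ✓ · (3,5)B 4/4 ✓
Row 4: (4,2)R 5/6 ✓ · (4,3)R 4/7 ✓ · (4,4)B 5/8 ✓ · (4,5)B 4/5 ✓
Row 5: (5,1)R 2/2 ✓ · (5,2)R 4/4 ✓ · (5,3)R 4/5 ✓ · (5,4)R 2/5 ✓ · (5,5)B 2/3 ✓
All meet the threshold, so the configuration is stable.

Yes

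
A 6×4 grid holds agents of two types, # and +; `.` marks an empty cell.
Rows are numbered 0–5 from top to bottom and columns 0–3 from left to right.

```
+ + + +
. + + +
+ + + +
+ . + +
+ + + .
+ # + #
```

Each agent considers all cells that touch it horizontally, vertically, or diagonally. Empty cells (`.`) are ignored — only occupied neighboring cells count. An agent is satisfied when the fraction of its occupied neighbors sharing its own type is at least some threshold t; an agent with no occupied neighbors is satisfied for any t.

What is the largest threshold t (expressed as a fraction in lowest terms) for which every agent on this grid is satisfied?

0/1

Row 0: (0,0)+ 2/2 · (0,1)+ 4/4 · (0,2)+ 5/5 · (0,3)+ 3/3
Row 1: (1,1)+ 7/7 · (1,2)+ 8/8 · (1,3)+ 5/5
Row 2: (2,0)+ 3/3 · (2,1)+ 6/6 · (2,2)+ 7/7 · (2,3)+ 5/5
Row 3: (3,0)+ 4/4 · (3,2)+ 6/6 · (3,3)+ 4/4
Row 4: (4,0)+ 3/4 · (4,1)+ 6/7 · (4,2)+ 4/6
Row 5: (5,0)+ 2/3 · (5,1)# 0/5 · (5,2)+ 2/4 · (5,3)# 0/2
The smallest same-type fraction is 0/5 at (5,1), which reduces to 0/1. Any threshold above that leaves this agent unsatisfied.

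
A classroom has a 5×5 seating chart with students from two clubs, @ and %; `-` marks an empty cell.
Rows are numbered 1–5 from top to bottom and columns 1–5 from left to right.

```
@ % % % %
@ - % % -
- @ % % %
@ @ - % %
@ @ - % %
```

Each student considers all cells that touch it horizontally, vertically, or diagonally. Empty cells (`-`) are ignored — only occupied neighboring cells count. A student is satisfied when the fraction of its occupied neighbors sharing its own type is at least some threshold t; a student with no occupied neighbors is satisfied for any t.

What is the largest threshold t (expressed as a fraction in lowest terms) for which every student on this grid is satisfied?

1/2

(1,1)@ 1/2
(1,2)% 2/4
(1,3)% 4/4
(1,4)% 4/4
(1,5)% 2/2
(2,1)@ 2/3
(2,3)% 6/7
(2,4)% 7/7
(3,2)@ 3/5
(3,3)% 4/6
(3,4)% 6/6
(3,5)% 4/4
(4,1)@ 4/4
(4,2)@ 4/5
(4,4)% 6/6
(4,5)% 5/5
(5,1)@ 3/3
(5,2)@ 3/3
(5,4)% 3/3
(5,5)% 3/3
The smallest same-type fraction is 1/2 at (1,1), which reduces to 1/2. Any threshold above that leaves this student unsatisfied.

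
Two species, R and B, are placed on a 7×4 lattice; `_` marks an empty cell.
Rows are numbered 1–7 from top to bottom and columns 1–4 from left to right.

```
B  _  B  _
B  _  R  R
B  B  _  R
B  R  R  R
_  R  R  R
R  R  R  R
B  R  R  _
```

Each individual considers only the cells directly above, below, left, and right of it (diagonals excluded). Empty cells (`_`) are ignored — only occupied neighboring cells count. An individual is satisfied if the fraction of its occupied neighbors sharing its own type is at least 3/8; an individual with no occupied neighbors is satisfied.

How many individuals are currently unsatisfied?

2

(1,1)B 1/1 satisfied
(1,3)B 0/1 not
(2,1)B 2/2 satisfied
(2,3)R 1/2 satisfied
(2,4)R 2/2 satisfied
(3,1)B 3/3 satisfied
(3,2)B 1/2 satisfied
(3,4)R 2/2 satisfied
(4,1)B 1/2 satisfied
(4,2)R 2/4 satisfied
(4,3)R 3/3 satisfied
(4,4)R 3/3 satisfied
(5,2)R 3/3 satisfied
(5,3)R 4/4 satisfied
(5,4)R 3/3 satisfied
(6,1)R 1/2 satisfied
(6,2)R 4/4 satisfied
(6,3)R 4/4 satisfied
(6,4)R 2/2 satisfied
(7,1)B 0/2 not
(7,2)R 2/3 satisfied
(7,3)R 2/2 satisfied
Unsatisfied: (1,3), (7,1) — 2 in total.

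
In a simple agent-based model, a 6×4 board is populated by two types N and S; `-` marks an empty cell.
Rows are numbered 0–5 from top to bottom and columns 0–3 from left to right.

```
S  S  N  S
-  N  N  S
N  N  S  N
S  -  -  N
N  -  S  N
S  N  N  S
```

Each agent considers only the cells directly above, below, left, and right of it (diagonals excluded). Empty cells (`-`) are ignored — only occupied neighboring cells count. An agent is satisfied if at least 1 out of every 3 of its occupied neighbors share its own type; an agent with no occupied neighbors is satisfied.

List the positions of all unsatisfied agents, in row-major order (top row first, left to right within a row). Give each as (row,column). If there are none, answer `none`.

(0,0)S 1/1 ok
(0,1)S 1/3 ok
(0,2)N 1/3 ok
(0,3)S 1/2 ok
(1,1)N 2/3 ok
(1,2)N 2/4 ok
(1,3)S 1/3 ok
(2,0)N 1/2 ok
(2,1)N 2/3 ok
(2,2)S 0/3 unhappy
(2,3)N 1/3 ok
(3,0)S 0/2 unhappy
(3,3)N 2/2 ok
(4,0)N 0/2 unhappy
(4,2)S 0/2 unhappy
(4,3)N 1/3 ok
(5,0)S 0/2 unhappy
(5,1)N 1/2 ok
(5,2)N 1/3 ok
(5,3)S 0/2 unhappy

(2,2), (3,0), (4,0), (4,2), (5,0), (5,3)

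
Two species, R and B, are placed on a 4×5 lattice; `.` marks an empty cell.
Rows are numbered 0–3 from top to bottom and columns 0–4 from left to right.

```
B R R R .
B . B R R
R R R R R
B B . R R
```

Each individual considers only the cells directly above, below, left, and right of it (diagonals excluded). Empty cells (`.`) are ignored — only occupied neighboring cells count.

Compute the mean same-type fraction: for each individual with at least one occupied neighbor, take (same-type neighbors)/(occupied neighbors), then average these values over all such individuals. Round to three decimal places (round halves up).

0.681

Row 0: (0,0)B 1/2 · (0,1)R 1/2 · (0,2)R 2/3 · (0,3)R 2/2
Row 1: (1,0)B 1/2 · (1,2)B 0/3 · (1,3)R 3/4 · (1,4)R 2/2
Row 2: (2,0)R 1/3 · (2,1)R 2/3 · (2,2)R 2/3 · (2,3)R 4/4 · (2,4)R 3/3
Row 3: (3,0)B 1/2 · (3,1)B 1/2 · (3,3)R 2/2 · (3,4)R 2/2
Sum over 17 individuals: 1/2 + 1/2 + 2/3 + 2/2 + 1/2 + 0/3 + 3/4 + 2/2 + 1/3 + 2/3 + 2/3 + 4/4 + 3/3 + 1/2 + 1/2 + 2/2 + 2/2 = 139/12; mean = 139/12 ÷ 17 = 139/204 = 0.681372… → 0.681.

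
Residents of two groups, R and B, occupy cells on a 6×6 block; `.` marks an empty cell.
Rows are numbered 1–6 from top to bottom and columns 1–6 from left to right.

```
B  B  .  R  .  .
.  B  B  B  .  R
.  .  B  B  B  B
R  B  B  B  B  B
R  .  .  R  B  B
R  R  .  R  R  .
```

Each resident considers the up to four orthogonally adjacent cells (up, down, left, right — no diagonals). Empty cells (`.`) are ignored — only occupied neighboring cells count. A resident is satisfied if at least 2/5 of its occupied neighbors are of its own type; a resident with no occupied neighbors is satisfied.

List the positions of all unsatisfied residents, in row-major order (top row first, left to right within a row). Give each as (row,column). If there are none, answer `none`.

(1,4), (2,6), (5,4)

(1,1)B 1/1 satisfied
(1,2)B 2/2 satisfied
(1,4)R 0/1 not
(2,2)B 2/2 satisfied
(2,3)B 3/3 satisfied
(2,4)B 2/3 satisfied
(2,6)R 0/1 not
(3,3)B 3/3 satisfied
(3,4)B 4/4 satisfied
(3,5)B 3/3 satisfied
(3,6)B 2/3 satisfied
(4,1)R 1/2 satisfied
(4,2)B 1/2 satisfied
(4,3)B 3/3 satisfied
(4,4)B 3/4 satisfied
(4,5)B 4/4 satisfied
(4,6)B 3/3 satisfied
(5,1)R 2/2 satisfied
(5,4)R 1/3 not
(5,5)B 2/4 satisfied
(5,6)B 2/2 satisfied
(6,1)R 2/2 satisfied
(6,2)R 1/1 satisfied
(6,4)R 2/2 satisfied
(6,5)R 1/2 satisfied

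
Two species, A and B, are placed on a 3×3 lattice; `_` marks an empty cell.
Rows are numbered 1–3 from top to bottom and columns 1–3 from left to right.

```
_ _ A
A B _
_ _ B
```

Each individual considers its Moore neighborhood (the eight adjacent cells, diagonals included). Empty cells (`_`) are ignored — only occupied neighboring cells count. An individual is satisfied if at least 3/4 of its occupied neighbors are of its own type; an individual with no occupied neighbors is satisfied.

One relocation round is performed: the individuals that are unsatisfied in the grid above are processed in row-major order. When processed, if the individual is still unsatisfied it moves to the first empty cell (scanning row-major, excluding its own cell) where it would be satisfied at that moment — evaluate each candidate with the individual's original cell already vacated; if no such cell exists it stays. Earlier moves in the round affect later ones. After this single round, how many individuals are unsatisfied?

Initially unsatisfied (in order): (1,3), (2,1), (2,2).
  (1,3): no empty cell satisfies it; stays.
  (2,1): no empty cell satisfies it; stays.
  (2,2): no empty cell satisfies it; stays.
Resulting grid:
_ _ A
A B _
_ _ B
Unsatisfied now: (1,3), (2,1), (2,2).

3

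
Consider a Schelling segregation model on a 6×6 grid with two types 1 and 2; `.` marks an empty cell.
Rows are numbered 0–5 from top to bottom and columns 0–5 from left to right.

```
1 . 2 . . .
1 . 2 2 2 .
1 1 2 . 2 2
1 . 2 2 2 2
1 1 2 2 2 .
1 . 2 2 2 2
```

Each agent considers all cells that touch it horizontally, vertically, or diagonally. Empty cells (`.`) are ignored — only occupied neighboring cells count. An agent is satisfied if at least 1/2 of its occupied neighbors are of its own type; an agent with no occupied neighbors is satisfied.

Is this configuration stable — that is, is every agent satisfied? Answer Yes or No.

(0,0)1 1/1 ok
(0,2)2 2/2 ok
(1,0)1 3/3 ok
(1,2)2 3/4 ok
(1,3)2 5/5 ok
(1,4)2 3/3 ok
(2,0)1 3/3 ok
(2,1)1 3/6 ok
(2,2)2 4/5 ok
(2,4)2 6/6 ok
(2,5)2 4/4 ok
(3,0)1 4/4 ok
(3,2)2 4/6 ok
(3,3)2 7/7 ok
(3,4)2 6/6 ok
(3,5)2 4/4 ok
(4,0)1 3/3 ok
(4,1)1 3/6 ok
(4,2)2 5/6 ok
(4,3)2 8/8 ok
(4,4)2 7/7 ok
(5,0)1 2/2 ok
(5,2)2 3/4 ok
(5,3)2 5/5 ok
(5,4)2 4/4 ok
(5,5)2 2/2 ok
All meet the threshold, so the configuration is stable.

Yes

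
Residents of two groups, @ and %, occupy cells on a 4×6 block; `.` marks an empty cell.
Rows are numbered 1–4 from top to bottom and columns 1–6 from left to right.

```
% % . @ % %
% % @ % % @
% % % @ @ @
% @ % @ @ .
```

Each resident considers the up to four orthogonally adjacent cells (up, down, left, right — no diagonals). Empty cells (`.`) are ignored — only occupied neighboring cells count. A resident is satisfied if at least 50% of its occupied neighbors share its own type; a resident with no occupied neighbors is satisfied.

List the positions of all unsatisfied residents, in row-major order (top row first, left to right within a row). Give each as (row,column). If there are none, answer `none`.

(1,4), (2,3), (2,4), (2,6), (4,2), (4,3)

(1,1)% 2/2 satisfied
(1,2)% 2/2 satisfied
(1,4)@ 0/2 not
(1,5)% 2/3 satisfied
(1,6)% 1/2 satisfied
(2,1)% 3/3 satisfied
(2,2)% 3/4 satisfied
(2,3)@ 0/3 not
(2,4)% 1/4 not
(2,5)% 2/4 satisfied
(2,6)@ 1/3 not
(3,1)% 3/3 satisfied
(3,2)% 3/4 satisfied
(3,3)% 2/4 satisfied
(3,4)@ 2/4 satisfied
(3,5)@ 3/4 satisfied
(3,6)@ 2/2 satisfied
(4,1)% 1/2 satisfied
(4,2)@ 0/3 not
(4,3)% 1/3 not
(4,4)@ 2/3 satisfied
(4,5)@ 2/2 satisfied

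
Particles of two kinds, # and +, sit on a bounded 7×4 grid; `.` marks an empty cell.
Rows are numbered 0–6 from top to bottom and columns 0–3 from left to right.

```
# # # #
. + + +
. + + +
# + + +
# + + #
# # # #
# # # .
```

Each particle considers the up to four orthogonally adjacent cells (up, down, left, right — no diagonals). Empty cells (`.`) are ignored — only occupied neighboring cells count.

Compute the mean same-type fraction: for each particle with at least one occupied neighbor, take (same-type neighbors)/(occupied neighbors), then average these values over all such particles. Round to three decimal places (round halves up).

0.773

Row 0: (0,0)# 1/1 · (0,1)# 2/3 · (0,2)# 2/3 · (0,3)# 1/2
Row 1: (1,1)+ 2/3 · (1,2)+ 3/4 · (1,3)+ 2/3
Row 2: (2,1)+ 3/3 · (2,2)+ 4/4 · (2,3)+ 3/3
Row 3: (3,0)# 1/2 · (3,1)+ 3/4 · (3,2)+ 4/4 · (3,3)+ 2/3
Row 4: (4,0)# 2/3 · (4,1)+ 2/4 · (4,2)+ 2/4 · (4,3)# 1/3
Row 5: (5,0)# 3/3 · (5,1)# 3/4 · (5,2)# 3/4 · (5,3)# 2/2
Row 6: (6,0)# 2/2 · (6,1)# 3/3 · (6,2)# 2/2
Sum over 25 particles: 1/1 + 2/3 + 2/3 + 1/2 + 2/3 + 3/4 + 2/3 + 3/3 + 4/4 + 3/3 + 1/2 + 3/4 + 4/4 + 2/3 + 2/3 + 2/4 + 2/4 + 1/3 + 3/3 + 3/4 + 3/4 + 2/2 + 2/2 + 3/3 + 2/2 = 58/3; mean = 58/3 ÷ 25 = 58/75 = 0.773333… → 0.773.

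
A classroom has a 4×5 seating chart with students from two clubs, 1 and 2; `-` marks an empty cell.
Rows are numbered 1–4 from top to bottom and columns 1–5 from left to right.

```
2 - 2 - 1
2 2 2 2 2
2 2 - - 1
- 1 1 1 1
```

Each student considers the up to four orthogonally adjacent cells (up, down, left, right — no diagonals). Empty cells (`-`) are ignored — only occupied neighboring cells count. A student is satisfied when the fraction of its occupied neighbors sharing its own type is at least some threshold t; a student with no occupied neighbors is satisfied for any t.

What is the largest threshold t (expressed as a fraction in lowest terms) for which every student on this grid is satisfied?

0/1

(1,1)2 1/1
(1,3)2 1/1
(1,5)1 0/1
(2,1)2 3/3
(2,2)2 3/3
(2,3)2 3/3
(2,4)2 2/2
(2,5)2 1/3
(3,1)2 2/2
(3,2)2 2/3
(3,5)1 1/2
(4,2)1 1/2
(4,3)1 2/2
(4,4)1 2/2
(4,5)1 2/2
The smallest same-type fraction is 0/1 at (1,5), which reduces to 0/1. Any threshold above that leaves this student unsatisfied.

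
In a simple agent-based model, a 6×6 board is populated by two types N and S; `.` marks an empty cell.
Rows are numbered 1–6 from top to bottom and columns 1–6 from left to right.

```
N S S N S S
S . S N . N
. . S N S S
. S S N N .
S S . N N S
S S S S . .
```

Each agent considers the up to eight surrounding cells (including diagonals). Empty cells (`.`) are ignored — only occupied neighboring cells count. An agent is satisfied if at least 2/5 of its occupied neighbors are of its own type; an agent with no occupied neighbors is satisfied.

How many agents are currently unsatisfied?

9

(1,1)N 0/2 unhappy
(1,2)S 3/4 ok
(1,3)S 2/4 ok
(1,4)N 1/4 unhappy
(1,5)S 1/4 unhappy
(1,6)S 1/2 ok
(2,1)S 1/2 ok
(2,3)S 3/6 ok
(2,4)N 2/7 unhappy
(2,6)N 0/4 unhappy
(3,3)S 3/6 ok
(3,4)N 3/7 ok
(3,5)S 1/6 unhappy
(3,6)S 1/3 unhappy
(4,2)S 4/4 ok
(4,3)S 3/6 ok
(4,4)N 4/7 ok
(4,5)N 4/7 ok
(5,1)S 4/4 ok
(5,2)S 6/6 ok
(5,4)N 3/6 ok
(5,5)N 3/5 ok
(5,6)S 0/2 unhappy
(6,1)S 3/3 ok
(6,2)S 4/4 ok
(6,3)S 3/4 ok
(6,4)S 1/3 unhappy
Unsatisfied: (1,1), (1,4), (1,5), (2,4), (2,6), (3,5), (3,6), (5,6), (6,4) — 9 in total.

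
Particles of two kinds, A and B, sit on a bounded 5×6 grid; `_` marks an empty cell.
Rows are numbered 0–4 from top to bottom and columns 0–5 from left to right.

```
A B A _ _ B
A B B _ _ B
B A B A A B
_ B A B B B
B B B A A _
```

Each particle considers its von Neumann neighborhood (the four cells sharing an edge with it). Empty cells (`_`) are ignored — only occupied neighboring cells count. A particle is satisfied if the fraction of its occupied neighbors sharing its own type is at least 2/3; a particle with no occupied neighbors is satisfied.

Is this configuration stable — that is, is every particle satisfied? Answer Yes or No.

No

Row 0: (0,0)A 1/2 ✗ · (0,1)B 1/3 ✗ · (0,2)A 0/2 ✗ · (0,5)B 1/1 ✓
Row 1: (1,0)A 1/3 ✗ · (1,1)B 2/4 ✗ · (1,2)B 2/3 ✓ · (1,5)B 2/2 ✓
Row 2: (2,0)B 0/2 ✗ · (2,1)A 0/4 ✗ · (2,2)B 1/4 ✗ · (2,3)A 1/3 ✗ · (2,4)A 1/3 ✗ · (2,5)B 2/3 ✓
Row 3: (3,1)B 1/3 ✗ · (3,2)A 0/4 ✗ · (3,3)B 1/4 ✗ · (3,4)B 2/4 ✗ · (3,5)B 2/2 ✓
Row 4: (4,0)B 1/1 ✓ · (4,1)B 3/3 ✓ · (4,2)B 1/3 ✗ · (4,3)A 1/3 ✗ · (4,4)A 1/2 ✗
For instance (0,0) has only 1/2 same-type neighbors, below 2/3.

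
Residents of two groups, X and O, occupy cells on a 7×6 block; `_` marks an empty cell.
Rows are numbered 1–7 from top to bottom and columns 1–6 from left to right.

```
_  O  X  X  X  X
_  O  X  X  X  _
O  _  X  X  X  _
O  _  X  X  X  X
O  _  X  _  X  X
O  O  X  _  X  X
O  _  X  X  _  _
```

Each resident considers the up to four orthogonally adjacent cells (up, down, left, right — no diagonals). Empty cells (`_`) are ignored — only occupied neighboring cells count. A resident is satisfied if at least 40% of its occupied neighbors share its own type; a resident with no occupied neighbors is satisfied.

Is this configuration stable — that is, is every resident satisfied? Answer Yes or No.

Yes

(1,2)O 1/2 ok
(1,3)X 2/3 ok
(1,4)X 3/3 ok
(1,5)X 3/3 ok
(1,6)X 1/1 ok
(2,2)O 1/2 ok
(2,3)X 3/4 ok
(2,4)X 4/4 ok
(2,5)X 3/3 ok
(3,1)O 1/1 ok
(3,3)X 3/3 ok
(3,4)X 4/4 ok
(3,5)X 3/3 ok
(4,1)O 2/2 ok
(4,3)X 3/3 ok
(4,4)X 3/3 ok
(4,5)X 4/4 ok
(4,6)X 2/2 ok
(5,1)O 2/2 ok
(5,3)X 2/2 ok
(5,5)X 3/3 ok
(5,6)X 3/3 ok
(6,1)O 3/3 ok
(6,2)O 1/2 ok
(6,3)X 2/3 ok
(6,5)X 2/2 ok
(6,6)X 2/2 ok
(7,1)O 1/1 ok
(7,3)X 2/2 ok
(7,4)X 1/1 ok
All meet the threshold, so the configuration is stable.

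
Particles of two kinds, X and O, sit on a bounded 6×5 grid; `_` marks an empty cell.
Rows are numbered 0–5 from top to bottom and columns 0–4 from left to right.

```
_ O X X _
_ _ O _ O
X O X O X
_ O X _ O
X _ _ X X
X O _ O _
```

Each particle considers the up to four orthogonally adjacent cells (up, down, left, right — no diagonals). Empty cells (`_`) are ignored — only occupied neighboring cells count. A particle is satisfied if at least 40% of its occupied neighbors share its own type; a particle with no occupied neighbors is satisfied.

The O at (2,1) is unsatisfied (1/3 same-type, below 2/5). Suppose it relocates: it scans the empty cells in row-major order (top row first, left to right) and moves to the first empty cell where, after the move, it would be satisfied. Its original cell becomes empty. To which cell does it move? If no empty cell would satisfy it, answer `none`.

(0,0)

Vacating (2,1). Empty cells in order:
  (0,0): 1/1 same-type → satisfied — stop here.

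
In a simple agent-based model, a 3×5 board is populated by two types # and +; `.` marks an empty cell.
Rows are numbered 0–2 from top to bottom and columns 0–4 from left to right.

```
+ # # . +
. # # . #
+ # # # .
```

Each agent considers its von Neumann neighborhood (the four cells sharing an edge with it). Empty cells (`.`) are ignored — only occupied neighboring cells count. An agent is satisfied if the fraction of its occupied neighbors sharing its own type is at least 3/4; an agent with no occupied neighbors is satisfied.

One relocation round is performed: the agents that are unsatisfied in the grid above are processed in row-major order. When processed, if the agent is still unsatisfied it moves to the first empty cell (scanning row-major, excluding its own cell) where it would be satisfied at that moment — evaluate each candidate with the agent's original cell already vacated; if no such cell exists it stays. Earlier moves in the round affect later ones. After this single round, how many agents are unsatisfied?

2

Initially unsatisfied (in order): (0,0), (0,1), (0,4), (1,4), (2,0), (2,1).
  (0,0): no empty cell satisfies it; stays.
  (0,1) → (1,3).
  (0,4): no empty cell satisfies it; stays.
  (1,4) → (2,4).
  (2,0): no empty cell satisfies it; stays.
  (2,1): no empty cell satisfies it; stays.
Resulting grid:
+ . # . +
. # # # .
+ # # # #
Unsatisfied now: (2,0), (2,1).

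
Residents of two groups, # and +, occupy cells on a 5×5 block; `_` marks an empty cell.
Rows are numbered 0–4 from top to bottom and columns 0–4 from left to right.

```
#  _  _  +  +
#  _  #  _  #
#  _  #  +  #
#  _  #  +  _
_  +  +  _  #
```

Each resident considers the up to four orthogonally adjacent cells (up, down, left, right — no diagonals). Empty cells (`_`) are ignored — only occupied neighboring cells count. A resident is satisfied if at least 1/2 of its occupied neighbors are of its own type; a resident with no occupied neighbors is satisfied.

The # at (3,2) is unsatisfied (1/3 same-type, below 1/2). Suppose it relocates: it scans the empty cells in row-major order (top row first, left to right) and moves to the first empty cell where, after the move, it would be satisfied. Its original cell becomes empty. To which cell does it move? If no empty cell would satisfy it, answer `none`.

(0,1)

Vacating (3,2). Empty cells in order:
  (0,1): 1/1 same-type → satisfied — stop here.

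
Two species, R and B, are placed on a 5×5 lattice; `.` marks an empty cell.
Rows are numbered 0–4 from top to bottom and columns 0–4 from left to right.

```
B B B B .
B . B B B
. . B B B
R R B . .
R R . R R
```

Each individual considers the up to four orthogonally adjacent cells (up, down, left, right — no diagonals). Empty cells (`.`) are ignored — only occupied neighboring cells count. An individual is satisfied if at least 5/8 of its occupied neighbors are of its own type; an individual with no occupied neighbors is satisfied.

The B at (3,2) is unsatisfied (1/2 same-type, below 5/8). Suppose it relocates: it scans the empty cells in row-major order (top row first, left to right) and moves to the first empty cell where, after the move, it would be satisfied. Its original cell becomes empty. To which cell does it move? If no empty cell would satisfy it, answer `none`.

Vacating (3,2). Empty cells in order:
  (0,4): 2/2 same-type → satisfied — stop here.

(0,4)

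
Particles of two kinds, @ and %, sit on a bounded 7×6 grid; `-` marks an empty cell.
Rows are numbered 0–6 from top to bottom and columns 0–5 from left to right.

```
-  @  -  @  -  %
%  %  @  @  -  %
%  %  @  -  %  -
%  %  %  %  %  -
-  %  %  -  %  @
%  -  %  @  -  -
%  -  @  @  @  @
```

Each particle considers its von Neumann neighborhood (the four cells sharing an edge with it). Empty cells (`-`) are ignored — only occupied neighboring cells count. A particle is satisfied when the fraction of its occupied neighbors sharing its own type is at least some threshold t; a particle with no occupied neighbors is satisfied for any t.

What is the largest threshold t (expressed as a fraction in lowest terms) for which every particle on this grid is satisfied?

Row 0: (0,1)@ 0/1 · (0,3)@ 1/1 · (0,5)% 1/1
Row 1: (1,0)% 2/2 · (1,1)% 2/4 · (1,2)@ 2/3 · (1,3)@ 2/2 · (1,5)% 1/1
Row 2: (2,0)% 3/3 · (2,1)% 3/4 · (2,2)@ 1/3 · (2,4)% 1/1
Row 3: (3,0)% 2/2 · (3,1)% 4/4 · (3,2)% 3/4 · (3,3)% 2/2 · (3,4)% 3/3
Row 4: (4,1)% 2/2 · (4,2)% 3/3 · (4,4)% 1/2 · (4,5)@ 0/1
Row 5: (5,0)% 1/1 · (5,2)% 1/3 · (5,3)@ 1/2
Row 6: (6,0)% 1/1 · (6,2)@ 1/2 · (6,3)@ 3/3 · (6,4)@ 2/2 · (6,5)@ 1/1
The smallest same-type fraction is 0/1 at (0,1), which reduces to 0/1. Any threshold above that leaves this particle unsatisfied.

0/1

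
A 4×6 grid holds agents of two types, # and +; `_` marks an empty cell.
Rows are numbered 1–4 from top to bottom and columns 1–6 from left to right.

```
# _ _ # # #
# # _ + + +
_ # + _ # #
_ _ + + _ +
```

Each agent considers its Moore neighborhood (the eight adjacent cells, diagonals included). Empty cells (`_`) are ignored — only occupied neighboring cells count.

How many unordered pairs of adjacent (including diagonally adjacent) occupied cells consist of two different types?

18

Scan each occupied cell's neighbors to the right and below (and the two forward diagonals) so each pair is counted once.
From row 1: 7 unlike of 11 pairs (running 7/11).
From row 2: 6 unlike of 12 pairs (running 13/23).
From row 3: 5 unlike of 8 pairs (running 18/31).
From row 4: 0 unlike of 1 pairs (running 18/32).
Total adjacent occupied pairs: 32; unlike-type pairs: 18.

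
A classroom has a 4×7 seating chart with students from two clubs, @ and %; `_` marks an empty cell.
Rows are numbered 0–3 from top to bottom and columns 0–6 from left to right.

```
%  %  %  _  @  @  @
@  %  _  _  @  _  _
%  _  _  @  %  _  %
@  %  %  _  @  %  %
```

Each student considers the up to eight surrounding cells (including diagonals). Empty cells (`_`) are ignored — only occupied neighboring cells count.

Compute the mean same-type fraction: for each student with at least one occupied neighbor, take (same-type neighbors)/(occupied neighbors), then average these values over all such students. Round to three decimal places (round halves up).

(0,0)% 2/3
(0,1)% 3/4
(0,2)% 2/2
(0,4)@ 2/2
(0,5)@ 3/3
(0,6)@ 1/1
(1,0)@ 0/4
(1,1)% 4/5
(1,4)@ 3/4
(2,0)% 2/4
(2,3)@ 2/4
(2,4)% 1/4
(2,6)% 2/2
(3,0)@ 0/2
(3,1)% 2/3
(3,2)% 1/2
(3,4)@ 1/3
(3,5)% 3/4
(3,6)% 2/2
Sum over 19 students: 2/3 + 3/4 + 2/2 + 2/2 + 3/3 + 1/1 + 0/4 + 4/5 + 3/4 + 2/4 + 2/4 + 1/4 + 2/2 + 0/2 + 2/3 + 1/2 + 1/3 + 3/4 + 2/2 = 187/15; mean = 187/15 ÷ 19 = 187/285 = 0.656140… → 0.656.

0.656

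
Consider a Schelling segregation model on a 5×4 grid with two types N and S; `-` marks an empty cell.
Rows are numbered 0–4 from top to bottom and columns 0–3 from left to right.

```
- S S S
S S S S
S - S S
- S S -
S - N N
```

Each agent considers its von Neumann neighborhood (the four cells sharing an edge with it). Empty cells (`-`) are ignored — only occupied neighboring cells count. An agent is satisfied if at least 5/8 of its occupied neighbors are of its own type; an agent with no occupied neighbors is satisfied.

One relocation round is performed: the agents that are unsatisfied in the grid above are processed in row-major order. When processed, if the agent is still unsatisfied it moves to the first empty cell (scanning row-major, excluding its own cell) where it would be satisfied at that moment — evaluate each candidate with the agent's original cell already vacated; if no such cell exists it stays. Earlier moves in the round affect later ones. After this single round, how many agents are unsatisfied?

1

Initially unsatisfied (in order): (4,2).
  (4,2): no empty cell satisfies it; stays.
Resulting grid:
- S S S
S S S S
S - S S
- S S -
S - N N
Unsatisfied now: (4,2).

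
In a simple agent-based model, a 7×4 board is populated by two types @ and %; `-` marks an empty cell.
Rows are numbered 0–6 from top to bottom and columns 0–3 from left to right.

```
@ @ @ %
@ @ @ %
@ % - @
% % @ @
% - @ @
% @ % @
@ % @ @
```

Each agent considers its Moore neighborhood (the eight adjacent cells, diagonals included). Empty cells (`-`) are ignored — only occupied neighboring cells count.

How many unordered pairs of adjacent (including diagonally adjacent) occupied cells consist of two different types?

Scan each occupied cell's neighbors to the right and below (and the two forward diagonals) so each pair is counted once.
Row 0: @(0,0)–@(0,1)= @(0,0)–@(1,0)= @(0,0)–@(1,1)= @(0,1)–@(0,2)= @(0,1)–@(1,1)= @(0,1)–@(1,2)= @(0,1)–@(1,0)= @(0,2)–%(0,3)≠ @(0,2)–@(1,2)= @(0,2)–%(1,3)≠ @(0,2)–@(1,1)= %(0,3)–%(1,3)= %(0,3)–@(1,2)≠  → 3/13 unlike.
Row 1: @(1,0)–@(1,1)= @(1,0)–@(2,0)= @(1,0)–%(2,1)≠ @(1,1)–@(1,2)= @(1,1)–%(2,1)≠ @(1,1)–@(2,0)= @(1,2)–%(1,3)≠ @(1,2)–@(2,3)= @(1,2)–%(2,1)≠ %(1,3)–@(2,3)≠  → 5/10 unlike.
Row 2: @(2,0)–%(2,1)≠ @(2,0)–%(3,0)≠ @(2,0)–%(3,1)≠ %(2,1)–%(3,1)= %(2,1)–@(3,2)≠ %(2,1)–%(3,0)= @(2,3)–@(3,3)= @(2,3)–@(3,2)=  → 4/8 unlike.
Row 3: %(3,0)–%(3,1)= %(3,0)–%(4,0)= %(3,1)–@(3,2)≠ %(3,1)–@(4,2)≠ %(3,1)–%(4,0)= @(3,2)–@(3,3)= @(3,2)–@(4,2)= @(3,2)–@(4,3)= @(3,3)–@(4,3)= @(3,3)–@(4,2)=  → 2/10 unlike.
Row 4: %(4,0)–%(5,0)= %(4,0)–@(5,1)≠ @(4,2)–@(4,3)= @(4,2)–%(5,2)≠ @(4,2)–@(5,3)= @(4,2)–@(5,1)= @(4,3)–@(5,3)= @(4,3)–%(5,2)≠  → 3/8 unlike.
Row 5: %(5,0)–@(5,1)≠ %(5,0)–@(6,0)≠ %(5,0)–%(6,1)= @(5,1)–%(5,2)≠ @(5,1)–%(6,1)≠ @(5,1)–@(6,2)= @(5,1)–@(6,0)= %(5,2)–@(5,3)≠ %(5,2)–@(6,2)≠ %(5,2)–@(6,3)≠ %(5,2)–%(6,1)= @(5,3)–@(6,3)= @(5,3)–@(6,2)=  → 7/13 unlike.
Row 6: @(6,0)–%(6,1)≠ %(6,1)–@(6,2)≠ @(6,2)–@(6,3)=  → 2/3 unlike.
Total adjacent occupied pairs: 65; unlike-type pairs: 26.

26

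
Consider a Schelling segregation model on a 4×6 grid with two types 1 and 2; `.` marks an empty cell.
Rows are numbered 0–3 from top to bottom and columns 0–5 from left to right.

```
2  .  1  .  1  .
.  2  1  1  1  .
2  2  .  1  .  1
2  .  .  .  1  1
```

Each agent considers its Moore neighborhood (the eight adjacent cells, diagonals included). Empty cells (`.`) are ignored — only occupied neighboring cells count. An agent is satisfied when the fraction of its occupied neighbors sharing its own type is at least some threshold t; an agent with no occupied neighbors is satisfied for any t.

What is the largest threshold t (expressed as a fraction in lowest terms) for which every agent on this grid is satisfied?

(0,0)2 1/1
(0,2)1 2/3
(0,4)1 2/2
(1,1)2 3/5
(1,2)1 3/5
(1,3)1 5/5
(1,4)1 4/4
(2,0)2 3/3
(2,1)2 3/4
(2,3)1 4/4
(2,5)1 3/3
(3,0)2 2/2
(3,4)1 3/3
(3,5)1 2/2
The smallest same-type fraction is 3/5 at (1,1), which reduces to 3/5. Any threshold above that leaves this agent unsatisfied.

3/5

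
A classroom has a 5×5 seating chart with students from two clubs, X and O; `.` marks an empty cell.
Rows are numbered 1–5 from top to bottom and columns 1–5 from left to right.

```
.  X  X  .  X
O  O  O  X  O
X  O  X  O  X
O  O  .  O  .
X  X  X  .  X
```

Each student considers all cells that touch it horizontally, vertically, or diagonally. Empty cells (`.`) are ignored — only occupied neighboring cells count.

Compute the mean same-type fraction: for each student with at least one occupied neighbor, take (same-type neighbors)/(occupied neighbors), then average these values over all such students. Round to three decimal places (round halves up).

Row 1: (1,2)X 1/4 · (1,3)X 2/4 · (1,5)X 1/2
Row 2: (2,1)O 2/4 · (2,2)O 3/7 · (2,3)O 3/7 · (2,4)X 4/7 · (2,5)O 1/4
Row 3: (3,1)X 0/5 · (3,2)O 5/7 · (3,3)X 1/7 · (3,4)O 3/6 · (3,5)X 1/4
Row 4: (4,1)O 2/5 · (4,2)O 2/7 · (4,4)O 1/5
Row 5: (5,1)X 1/3 · (5,2)X 2/4 · (5,3)X 1/3 · (5,5)X 0/1
Sum over 20 students: 1/4 + 2/4 + 1/2 + 2/4 + 3/7 + 3/7 + 4/7 + 1/4 + 0/5 + 5/7 + 1/7 + 3/6 + 1/4 + 2/5 + 2/7 + 1/5 + 1/3 + 2/4 + 1/3 + 0/1 = 2977/420; mean = 2977/420 ÷ 20 = 2977/8400 = 0.354404… → 0.354.

0.354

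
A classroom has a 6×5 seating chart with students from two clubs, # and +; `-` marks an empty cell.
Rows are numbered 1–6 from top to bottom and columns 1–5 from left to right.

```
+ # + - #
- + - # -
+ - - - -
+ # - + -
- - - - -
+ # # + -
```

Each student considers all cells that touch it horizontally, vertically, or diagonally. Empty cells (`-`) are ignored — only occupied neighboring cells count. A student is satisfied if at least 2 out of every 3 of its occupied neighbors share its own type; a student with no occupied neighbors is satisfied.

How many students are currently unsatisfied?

10

(1,1)+ 1/2 ✗
(1,2)# 0/3 ✗
(1,3)+ 1/3 ✗
(1,5)# 1/1 ✓
(2,2)+ 3/4 ✓
(2,4)# 1/2 ✗
(3,1)+ 2/3 ✓
(4,1)+ 1/2 ✗
(4,2)# 0/2 ✗
(4,4)+ 0/0 ✓
(6,1)+ 0/1 ✗
(6,2)# 1/2 ✗
(6,3)# 1/2 ✗
(6,4)+ 0/1 ✗
Unsatisfied: (1,1), (1,2), (1,3), (2,4), (4,1), (4,2), (6,1), (6,2), (6,3), (6,4) — 10 in total.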